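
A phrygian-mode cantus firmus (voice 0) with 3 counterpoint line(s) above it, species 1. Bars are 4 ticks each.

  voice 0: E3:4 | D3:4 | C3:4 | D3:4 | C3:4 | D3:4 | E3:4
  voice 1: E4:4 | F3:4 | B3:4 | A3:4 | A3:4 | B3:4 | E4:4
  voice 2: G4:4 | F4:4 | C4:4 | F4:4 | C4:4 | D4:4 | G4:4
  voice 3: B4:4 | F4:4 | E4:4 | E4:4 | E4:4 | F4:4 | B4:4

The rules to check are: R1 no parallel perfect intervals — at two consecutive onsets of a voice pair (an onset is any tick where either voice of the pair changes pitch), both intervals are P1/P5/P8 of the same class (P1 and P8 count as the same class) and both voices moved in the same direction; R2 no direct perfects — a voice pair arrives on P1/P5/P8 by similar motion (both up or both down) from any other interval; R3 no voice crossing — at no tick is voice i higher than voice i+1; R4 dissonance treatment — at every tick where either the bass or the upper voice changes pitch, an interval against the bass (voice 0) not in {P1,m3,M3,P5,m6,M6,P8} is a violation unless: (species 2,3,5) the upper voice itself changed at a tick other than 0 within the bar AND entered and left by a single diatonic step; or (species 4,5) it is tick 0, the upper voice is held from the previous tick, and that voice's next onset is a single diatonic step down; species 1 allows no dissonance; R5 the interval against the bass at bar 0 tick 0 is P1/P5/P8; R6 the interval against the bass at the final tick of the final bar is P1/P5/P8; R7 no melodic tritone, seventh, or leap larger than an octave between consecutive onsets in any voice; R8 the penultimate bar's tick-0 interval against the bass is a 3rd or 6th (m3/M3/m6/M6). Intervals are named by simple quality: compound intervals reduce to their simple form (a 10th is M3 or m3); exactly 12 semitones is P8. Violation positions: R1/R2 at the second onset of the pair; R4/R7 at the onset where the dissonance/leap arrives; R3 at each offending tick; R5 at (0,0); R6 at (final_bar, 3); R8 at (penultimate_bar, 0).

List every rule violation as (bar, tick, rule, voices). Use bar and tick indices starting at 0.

(0, 0, R5, (0, 2))
(1, 0, R2, (1, 2))
(1, 0, R2, (1, 3))
(1, 0, R2, (2, 3))
(1, 0, R7, (1,))
(1, 0, R7, (3,))
(2, 0, R2, (0, 2))
(2, 0, R4, (0, 1))
(2, 0, R7, (1,))
(3, 0, R3, (2, 3))
(3, 0, R4, (0, 3))
(3, 1, R3, (2, 3))
(3, 2, R3, (2, 3))
(3, 3, R3, (2, 3))
(4, 0, R2, (0, 2))
(5, 0, R1, (0, 2))
(5, 0, R8, (0, 2))
(6, 0, R2, (0, 1))
(6, 0, R2, (0, 3))
(6, 0, R2, (1, 3))
(6, 0, R7, (3,))
(6, 3, R6, (0, 2))

bar 0: v0=E3 v1=E4 v2=G4 v3=B4 downbeat P5
bar 1: v0=D3 v1=F3 v2=F4 v3=F4 downbeat m3
bar 2: v0=C3 v1=B3 v2=C4 v3=E4 downbeat M3
bar 3: v0=D3 v1=A3 v2=F4 v3=E4 downbeat M2
bar 4: v0=C3 v1=A3 v2=C4 v3=E4 downbeat M3
bar 5: v0=D3 v1=B3 v2=D4 v3=F4 downbeat m3
bar 6: v0=E3 v1=E4 v2=G4 v3=B4 downbeat P5
  -> R5 @ bar 0 tick 0 v(0, 2): opens on m3
  -> R2 @ bar 1 tick 0 v(1, 2): E4/G4 m3 -> F3/F4 P8 similar
  -> R2 @ bar 1 tick 0 v(1, 3): E4/B4 P5 -> F3/F4 P8 similar
  -> R2 @ bar 1 tick 0 v(2, 3): G4/B4 M3 -> F4/F4 P1 similar
  -> R7 @ bar 1 tick 0 v(1,): E4->F3 leap 11st
  -> R7 @ bar 1 tick 0 v(3,): B4->F4 leap 6st
  -> R2 @ bar 2 tick 0 v(0, 2): D3/F4 m3 -> C3/C4 P8 similar
  -> R4 @ bar 2 tick 0 v(0, 1): C3/B3 M7 untreated
  -> R7 @ bar 2 tick 0 v(1,): F3->B3 leap 6st
  -> R3 @ bar 3 tick 0 v(2, 3): F4 above E4
  -> R4 @ bar 3 tick 0 v(0, 3): D3/E4 M2 untreated
  -> R3 @ bar 3 tick 1 v(2, 3): F4 above E4
  -> R3 @ bar 3 tick 2 v(2, 3): F4 above E4
  -> R3 @ bar 3 tick 3 v(2, 3): F4 above E4
  -> R2 @ bar 4 tick 0 v(0, 2): D3/F4 m3 -> C3/C4 P8 similar
  -> R1 @ bar 5 tick 0 v(0, 2): C3/C4 P8 -> D3/D4 P8 similar
  -> R8 @ bar 5 tick 0 v(0, 2): penult P8 not 3rd/6th
  -> R2 @ bar 6 tick 0 v(0, 1): D3/B3 M6 -> E3/E4 P8 similar
  -> R2 @ bar 6 tick 0 v(0, 3): D3/F4 m3 -> E3/B4 P5 similar
  -> R2 @ bar 6 tick 0 v(1, 3): B3/F4 TT -> E4/B4 P5 similar
  -> R7 @ bar 6 tick 0 v(3,): F4->B4 leap 6st
  -> R6 @ bar 6 tick 3 v(0, 2): closes on m3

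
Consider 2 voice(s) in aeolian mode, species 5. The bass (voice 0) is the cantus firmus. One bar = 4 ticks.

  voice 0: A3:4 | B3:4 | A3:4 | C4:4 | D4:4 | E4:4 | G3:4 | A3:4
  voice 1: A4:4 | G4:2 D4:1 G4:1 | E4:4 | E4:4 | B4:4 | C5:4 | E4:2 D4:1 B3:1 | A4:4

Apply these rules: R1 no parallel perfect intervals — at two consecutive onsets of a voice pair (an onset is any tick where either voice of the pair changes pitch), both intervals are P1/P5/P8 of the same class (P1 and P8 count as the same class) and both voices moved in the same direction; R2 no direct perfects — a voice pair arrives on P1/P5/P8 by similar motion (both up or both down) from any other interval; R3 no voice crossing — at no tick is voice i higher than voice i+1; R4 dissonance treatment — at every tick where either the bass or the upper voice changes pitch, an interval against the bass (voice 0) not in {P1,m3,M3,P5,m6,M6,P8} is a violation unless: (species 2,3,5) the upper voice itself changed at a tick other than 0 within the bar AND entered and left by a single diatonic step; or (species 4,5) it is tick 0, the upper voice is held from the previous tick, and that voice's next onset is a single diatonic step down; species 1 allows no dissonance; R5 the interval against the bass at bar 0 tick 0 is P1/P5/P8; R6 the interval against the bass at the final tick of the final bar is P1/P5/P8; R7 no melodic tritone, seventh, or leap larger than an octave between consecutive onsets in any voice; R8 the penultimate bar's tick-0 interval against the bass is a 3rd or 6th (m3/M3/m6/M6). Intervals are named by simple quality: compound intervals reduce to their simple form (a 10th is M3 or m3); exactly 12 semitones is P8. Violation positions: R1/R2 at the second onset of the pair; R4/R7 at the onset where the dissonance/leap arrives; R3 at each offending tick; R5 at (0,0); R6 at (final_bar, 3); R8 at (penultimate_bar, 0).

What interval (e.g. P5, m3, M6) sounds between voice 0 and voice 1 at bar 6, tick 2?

P5

voice 0=G3 voice 1=D4 -> P5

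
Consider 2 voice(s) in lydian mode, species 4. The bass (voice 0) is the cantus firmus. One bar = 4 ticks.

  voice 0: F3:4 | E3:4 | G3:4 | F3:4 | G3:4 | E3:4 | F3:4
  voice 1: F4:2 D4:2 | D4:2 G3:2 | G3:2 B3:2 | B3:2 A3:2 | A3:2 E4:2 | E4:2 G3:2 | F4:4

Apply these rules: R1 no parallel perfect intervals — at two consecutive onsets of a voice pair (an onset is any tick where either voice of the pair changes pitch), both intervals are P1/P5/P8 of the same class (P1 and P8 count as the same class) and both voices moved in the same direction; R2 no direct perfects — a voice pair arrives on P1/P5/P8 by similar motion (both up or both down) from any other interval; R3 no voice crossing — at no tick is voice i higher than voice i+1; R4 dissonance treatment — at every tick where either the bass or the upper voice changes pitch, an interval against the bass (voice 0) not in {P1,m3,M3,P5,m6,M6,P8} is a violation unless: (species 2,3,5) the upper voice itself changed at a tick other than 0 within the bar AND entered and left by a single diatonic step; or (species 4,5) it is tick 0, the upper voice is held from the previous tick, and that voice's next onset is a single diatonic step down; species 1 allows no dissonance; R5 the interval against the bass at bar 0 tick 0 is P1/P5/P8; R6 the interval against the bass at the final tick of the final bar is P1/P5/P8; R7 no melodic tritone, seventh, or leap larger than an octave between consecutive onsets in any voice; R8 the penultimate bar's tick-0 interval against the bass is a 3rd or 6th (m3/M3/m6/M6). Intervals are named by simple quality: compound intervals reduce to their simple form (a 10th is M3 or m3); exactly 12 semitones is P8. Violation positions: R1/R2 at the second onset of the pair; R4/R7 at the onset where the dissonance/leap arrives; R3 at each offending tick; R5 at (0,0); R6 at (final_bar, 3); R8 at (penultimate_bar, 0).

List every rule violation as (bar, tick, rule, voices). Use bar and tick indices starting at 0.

(1, 0, R4, (0, 1))
(4, 0, R4, (0, 1))
(5, 0, R8, (0, 1))
(6, 0, R2, (0, 1))
(6, 0, R7, (1,))

bar 0: v0=F3 v1=F4 downbeat P8
bar 1: v0=E3 v1=D4 downbeat m7
bar 2: v0=G3 v1=G3 downbeat P1
bar 3: v0=F3 v1=B3 downbeat TT
bar 4: v0=G3 v1=A3 downbeat M2
bar 5: v0=E3 v1=E4 downbeat P8
bar 6: v0=F3 v1=F4 downbeat P8
  -> R4 @ bar 1 tick 0 v(0, 1): E3/D4 m7 untreated
  -> R4 @ bar 4 tick 0 v(0, 1): G3/A3 M2 untreated
  -> R8 @ bar 5 tick 0 v(0, 1): penult P8 not 3rd/6th
  -> R2 @ bar 6 tick 0 v(0, 1): E3/G3 m3 -> F3/F4 P8 similar
  -> R7 @ bar 6 tick 0 v(1,): G3->F4 leap 10st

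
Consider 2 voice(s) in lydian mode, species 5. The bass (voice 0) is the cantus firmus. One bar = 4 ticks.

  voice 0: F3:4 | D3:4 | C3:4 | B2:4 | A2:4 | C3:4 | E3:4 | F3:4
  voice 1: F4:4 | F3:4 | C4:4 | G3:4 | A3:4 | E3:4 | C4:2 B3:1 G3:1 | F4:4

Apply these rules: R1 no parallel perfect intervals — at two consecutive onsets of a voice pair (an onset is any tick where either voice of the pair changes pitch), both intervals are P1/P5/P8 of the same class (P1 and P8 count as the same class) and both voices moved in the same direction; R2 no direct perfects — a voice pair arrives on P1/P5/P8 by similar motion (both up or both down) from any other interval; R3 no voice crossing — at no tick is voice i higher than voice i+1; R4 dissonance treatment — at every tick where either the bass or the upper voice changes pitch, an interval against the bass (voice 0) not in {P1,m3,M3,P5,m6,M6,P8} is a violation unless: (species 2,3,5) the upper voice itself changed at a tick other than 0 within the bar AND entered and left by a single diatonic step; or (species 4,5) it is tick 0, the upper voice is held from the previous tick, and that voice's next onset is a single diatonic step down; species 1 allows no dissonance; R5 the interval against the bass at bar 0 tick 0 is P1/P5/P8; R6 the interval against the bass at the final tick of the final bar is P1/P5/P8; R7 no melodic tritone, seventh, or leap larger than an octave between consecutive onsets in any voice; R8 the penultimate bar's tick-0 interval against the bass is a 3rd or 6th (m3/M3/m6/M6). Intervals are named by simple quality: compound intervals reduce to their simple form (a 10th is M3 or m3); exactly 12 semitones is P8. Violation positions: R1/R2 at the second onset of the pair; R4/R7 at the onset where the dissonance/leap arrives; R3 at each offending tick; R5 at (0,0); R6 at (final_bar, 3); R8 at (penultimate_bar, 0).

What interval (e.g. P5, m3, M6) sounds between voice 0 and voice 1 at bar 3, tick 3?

voice 0=B2 voice 1=G3 -> m6

m6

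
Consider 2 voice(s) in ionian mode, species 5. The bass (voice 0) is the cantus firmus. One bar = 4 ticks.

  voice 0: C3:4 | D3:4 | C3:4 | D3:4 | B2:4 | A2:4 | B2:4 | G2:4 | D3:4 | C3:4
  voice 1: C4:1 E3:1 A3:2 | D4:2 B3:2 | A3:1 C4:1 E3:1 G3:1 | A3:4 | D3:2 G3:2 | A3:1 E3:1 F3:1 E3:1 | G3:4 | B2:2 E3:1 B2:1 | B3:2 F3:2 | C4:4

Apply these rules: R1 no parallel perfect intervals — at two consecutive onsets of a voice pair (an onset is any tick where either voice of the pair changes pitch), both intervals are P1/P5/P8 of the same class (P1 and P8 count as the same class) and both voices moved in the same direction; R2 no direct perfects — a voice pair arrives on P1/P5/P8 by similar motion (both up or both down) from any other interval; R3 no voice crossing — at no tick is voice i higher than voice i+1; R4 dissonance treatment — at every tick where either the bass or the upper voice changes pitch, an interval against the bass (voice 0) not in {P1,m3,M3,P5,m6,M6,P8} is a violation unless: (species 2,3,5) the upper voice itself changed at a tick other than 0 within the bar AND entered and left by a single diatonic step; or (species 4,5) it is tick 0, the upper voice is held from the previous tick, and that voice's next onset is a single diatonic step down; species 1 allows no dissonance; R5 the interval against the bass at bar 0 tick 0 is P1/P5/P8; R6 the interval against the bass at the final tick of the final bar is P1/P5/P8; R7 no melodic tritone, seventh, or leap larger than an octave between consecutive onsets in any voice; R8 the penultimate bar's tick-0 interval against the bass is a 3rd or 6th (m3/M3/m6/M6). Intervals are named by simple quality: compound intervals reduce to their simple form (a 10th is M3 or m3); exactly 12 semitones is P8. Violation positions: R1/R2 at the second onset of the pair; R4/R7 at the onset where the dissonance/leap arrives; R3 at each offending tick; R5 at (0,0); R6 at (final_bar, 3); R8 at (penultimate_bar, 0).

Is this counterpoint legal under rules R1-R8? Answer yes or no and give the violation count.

No (3 violations)

bar 0: v0=C3 v1=C4 (P8)
bar 1: v0=D3 v1=D4 (P8)
bar 2: v0=C3 v1=A3 (M6)
bar 3: v0=D3 v1=A3 (P5)
bar 4: v0=B2 v1=D3 (m3)
bar 5: v0=A2 v1=A3 (P8)
bar 6: v0=B2 v1=G3 (m6)
bar 7: v0=G2 v1=B2 (M3)
bar 8: v0=D3 v1=B3 (M6)
bar 9: v0=C3 v1=C4 (P8)
  R2 @ bar1.0: C3/A3 M6 -> D3/D4 P8 similar
  R1 @ bar3.0: C3/G3 P5 -> D3/A3 P5 similar
  R7 @ bar8.2: B3->F3 leap 6st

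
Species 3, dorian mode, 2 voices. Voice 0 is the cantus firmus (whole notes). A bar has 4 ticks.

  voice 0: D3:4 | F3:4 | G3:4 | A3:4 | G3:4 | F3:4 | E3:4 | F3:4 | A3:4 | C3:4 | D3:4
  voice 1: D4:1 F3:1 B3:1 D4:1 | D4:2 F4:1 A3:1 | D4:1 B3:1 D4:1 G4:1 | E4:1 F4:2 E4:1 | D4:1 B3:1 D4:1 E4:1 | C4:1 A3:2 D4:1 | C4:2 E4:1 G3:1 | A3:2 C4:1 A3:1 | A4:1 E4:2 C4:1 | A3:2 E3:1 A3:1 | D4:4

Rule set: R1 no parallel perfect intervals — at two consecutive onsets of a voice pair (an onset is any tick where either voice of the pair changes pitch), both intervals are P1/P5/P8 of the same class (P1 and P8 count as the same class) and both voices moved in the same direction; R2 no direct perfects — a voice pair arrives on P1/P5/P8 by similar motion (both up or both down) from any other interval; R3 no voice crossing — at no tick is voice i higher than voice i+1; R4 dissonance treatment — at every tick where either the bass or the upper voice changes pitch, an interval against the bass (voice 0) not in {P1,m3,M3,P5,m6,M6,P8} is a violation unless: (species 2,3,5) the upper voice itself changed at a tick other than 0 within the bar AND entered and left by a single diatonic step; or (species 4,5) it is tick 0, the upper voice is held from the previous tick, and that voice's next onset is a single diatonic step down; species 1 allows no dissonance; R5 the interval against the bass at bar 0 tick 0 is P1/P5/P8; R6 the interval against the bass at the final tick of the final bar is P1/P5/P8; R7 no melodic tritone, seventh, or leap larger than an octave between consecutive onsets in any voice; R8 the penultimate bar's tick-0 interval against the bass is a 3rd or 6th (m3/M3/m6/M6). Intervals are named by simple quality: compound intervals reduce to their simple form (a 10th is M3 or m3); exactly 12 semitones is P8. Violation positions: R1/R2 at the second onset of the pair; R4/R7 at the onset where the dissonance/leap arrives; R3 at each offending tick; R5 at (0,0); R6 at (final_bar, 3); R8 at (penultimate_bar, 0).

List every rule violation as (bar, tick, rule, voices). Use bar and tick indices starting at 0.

(0, 2, R7, (1,))
(2, 0, R2, (0, 1))
(4, 0, R1, (0, 1))
(5, 0, R2, (0, 1))
(8, 0, R2, (0, 1))
(10, 0, R2, (0, 1))

bar 0: v0=D3 v1=D4 downbeat P8
bar 1: v0=F3 v1=D4 downbeat M6
bar 2: v0=G3 v1=D4 downbeat P5
bar 3: v0=A3 v1=E4 downbeat P5
bar 4: v0=G3 v1=D4 downbeat P5
bar 5: v0=F3 v1=C4 downbeat P5
bar 6: v0=E3 v1=C4 downbeat m6
bar 7: v0=F3 v1=A3 downbeat M3
bar 8: v0=A3 v1=A4 downbeat P8
bar 9: v0=C3 v1=A3 downbeat M6
bar 10: v0=D3 v1=D4 downbeat P8
  -> R7 @ bar 0 tick 2 v(1,): F3->B3 leap 6st
  -> R2 @ bar 2 tick 0 v(0, 1): F3/A3 M3 -> G3/D4 P5 similar
  -> R1 @ bar 4 tick 0 v(0, 1): A3/E4 P5 -> G3/D4 P5 similar
  -> R2 @ bar 5 tick 0 v(0, 1): G3/E4 M6 -> F3/C4 P5 similar
  -> R2 @ bar 8 tick 0 v(0, 1): F3/A3 M3 -> A3/A4 P8 similar
  -> R2 @ bar 10 tick 0 v(0, 1): C3/A3 M6 -> D3/D4 P8 similar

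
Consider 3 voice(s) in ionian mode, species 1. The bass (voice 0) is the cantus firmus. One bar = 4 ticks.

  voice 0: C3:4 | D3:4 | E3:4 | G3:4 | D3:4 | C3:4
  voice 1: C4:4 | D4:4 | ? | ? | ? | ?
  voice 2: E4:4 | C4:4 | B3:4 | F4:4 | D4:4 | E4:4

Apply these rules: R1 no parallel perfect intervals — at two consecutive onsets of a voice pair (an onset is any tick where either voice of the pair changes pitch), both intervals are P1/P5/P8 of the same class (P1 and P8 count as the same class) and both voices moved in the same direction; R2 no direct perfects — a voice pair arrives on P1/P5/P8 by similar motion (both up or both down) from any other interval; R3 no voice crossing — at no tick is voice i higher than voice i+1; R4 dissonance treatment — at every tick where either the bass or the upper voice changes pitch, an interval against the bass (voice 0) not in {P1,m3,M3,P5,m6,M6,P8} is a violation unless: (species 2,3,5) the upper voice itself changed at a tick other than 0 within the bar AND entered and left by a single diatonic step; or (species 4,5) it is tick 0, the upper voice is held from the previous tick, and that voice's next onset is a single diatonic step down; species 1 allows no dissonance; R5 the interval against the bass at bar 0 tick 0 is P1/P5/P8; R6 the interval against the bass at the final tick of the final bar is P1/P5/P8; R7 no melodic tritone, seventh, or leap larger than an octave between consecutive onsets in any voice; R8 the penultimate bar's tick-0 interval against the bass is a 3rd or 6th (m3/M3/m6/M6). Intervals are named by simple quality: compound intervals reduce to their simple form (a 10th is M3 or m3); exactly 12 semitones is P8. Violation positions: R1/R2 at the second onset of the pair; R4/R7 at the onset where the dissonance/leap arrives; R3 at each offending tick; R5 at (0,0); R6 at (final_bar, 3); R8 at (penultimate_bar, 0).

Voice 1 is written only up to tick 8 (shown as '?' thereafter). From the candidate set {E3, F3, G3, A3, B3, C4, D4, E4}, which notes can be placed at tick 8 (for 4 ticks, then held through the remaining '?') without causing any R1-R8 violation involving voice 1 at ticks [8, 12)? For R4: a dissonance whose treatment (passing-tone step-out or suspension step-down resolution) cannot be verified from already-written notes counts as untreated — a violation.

{G3}

E3: violates R2,R7
F3: violates R4
G3: legal
A3: violates R4
B3: violates R2
C4: violates R3
D4: violates R3,R4
E4: violates R1,R3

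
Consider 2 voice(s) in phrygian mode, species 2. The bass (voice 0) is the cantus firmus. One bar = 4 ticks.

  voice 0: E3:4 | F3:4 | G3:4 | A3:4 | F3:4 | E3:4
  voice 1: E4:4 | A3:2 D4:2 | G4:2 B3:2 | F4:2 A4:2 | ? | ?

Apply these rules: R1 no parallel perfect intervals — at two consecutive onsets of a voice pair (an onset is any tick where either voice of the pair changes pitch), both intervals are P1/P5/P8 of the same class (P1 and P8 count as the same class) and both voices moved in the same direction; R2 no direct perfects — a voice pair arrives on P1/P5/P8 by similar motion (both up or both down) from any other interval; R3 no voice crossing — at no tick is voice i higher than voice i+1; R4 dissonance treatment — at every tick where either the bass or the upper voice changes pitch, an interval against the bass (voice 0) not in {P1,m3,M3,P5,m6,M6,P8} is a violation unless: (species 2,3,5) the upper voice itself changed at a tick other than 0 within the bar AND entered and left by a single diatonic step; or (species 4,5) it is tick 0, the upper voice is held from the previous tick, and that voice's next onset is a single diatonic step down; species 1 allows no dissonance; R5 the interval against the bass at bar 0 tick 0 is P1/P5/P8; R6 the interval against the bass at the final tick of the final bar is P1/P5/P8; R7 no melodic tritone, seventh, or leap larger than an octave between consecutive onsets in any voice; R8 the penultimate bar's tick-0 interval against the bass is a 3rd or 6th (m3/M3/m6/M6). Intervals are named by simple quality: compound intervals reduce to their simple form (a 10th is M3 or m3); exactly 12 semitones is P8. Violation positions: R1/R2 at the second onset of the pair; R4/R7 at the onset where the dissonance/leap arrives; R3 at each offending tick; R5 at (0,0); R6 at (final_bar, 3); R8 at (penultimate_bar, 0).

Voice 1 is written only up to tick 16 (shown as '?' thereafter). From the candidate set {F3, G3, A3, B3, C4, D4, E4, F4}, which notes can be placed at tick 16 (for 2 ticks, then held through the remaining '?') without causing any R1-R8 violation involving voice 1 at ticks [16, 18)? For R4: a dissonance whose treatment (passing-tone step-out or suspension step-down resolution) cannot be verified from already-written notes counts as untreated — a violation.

F3: violates R1,R7,R8
G3: violates R4,R7,R8
A3: legal
B3: violates R4,R7,R8
C4: violates R2,R8
D4: legal
E4: violates R4,R8
F4: violates R1,R8

{A3, D4}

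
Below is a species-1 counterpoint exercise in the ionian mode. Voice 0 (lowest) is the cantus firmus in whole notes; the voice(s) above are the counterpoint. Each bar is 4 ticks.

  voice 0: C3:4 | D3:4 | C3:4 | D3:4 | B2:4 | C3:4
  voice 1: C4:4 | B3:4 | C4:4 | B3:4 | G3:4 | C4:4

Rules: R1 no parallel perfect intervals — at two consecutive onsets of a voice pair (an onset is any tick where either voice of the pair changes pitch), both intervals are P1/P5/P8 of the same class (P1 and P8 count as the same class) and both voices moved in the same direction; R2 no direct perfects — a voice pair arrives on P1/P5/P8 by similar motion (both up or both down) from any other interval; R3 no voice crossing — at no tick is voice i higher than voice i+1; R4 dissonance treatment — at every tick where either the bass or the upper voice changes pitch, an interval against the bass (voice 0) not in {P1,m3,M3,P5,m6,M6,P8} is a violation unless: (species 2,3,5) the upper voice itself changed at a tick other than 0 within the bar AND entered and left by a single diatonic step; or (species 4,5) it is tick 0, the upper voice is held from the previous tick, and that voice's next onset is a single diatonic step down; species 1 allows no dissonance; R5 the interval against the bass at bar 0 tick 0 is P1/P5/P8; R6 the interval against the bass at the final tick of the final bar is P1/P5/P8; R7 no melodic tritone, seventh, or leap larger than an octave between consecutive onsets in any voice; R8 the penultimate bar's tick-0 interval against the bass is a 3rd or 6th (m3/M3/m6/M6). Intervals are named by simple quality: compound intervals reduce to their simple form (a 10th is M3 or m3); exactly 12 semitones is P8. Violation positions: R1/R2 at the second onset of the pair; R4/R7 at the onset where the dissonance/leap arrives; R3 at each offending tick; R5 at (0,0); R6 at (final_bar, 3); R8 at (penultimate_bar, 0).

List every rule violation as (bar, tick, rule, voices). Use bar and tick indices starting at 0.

(5, 0, R2, (0, 1))

bar 0: v0=C3 v1=C4 downbeat P8
bar 1: v0=D3 v1=B3 downbeat M6
bar 2: v0=C3 v1=C4 downbeat P8
bar 3: v0=D3 v1=B3 downbeat M6
bar 4: v0=B2 v1=G3 downbeat m6
bar 5: v0=C3 v1=C4 downbeat P8
  -> R2 @ bar 5 tick 0 v(0, 1): B2/G3 m6 -> C3/C4 P8 similar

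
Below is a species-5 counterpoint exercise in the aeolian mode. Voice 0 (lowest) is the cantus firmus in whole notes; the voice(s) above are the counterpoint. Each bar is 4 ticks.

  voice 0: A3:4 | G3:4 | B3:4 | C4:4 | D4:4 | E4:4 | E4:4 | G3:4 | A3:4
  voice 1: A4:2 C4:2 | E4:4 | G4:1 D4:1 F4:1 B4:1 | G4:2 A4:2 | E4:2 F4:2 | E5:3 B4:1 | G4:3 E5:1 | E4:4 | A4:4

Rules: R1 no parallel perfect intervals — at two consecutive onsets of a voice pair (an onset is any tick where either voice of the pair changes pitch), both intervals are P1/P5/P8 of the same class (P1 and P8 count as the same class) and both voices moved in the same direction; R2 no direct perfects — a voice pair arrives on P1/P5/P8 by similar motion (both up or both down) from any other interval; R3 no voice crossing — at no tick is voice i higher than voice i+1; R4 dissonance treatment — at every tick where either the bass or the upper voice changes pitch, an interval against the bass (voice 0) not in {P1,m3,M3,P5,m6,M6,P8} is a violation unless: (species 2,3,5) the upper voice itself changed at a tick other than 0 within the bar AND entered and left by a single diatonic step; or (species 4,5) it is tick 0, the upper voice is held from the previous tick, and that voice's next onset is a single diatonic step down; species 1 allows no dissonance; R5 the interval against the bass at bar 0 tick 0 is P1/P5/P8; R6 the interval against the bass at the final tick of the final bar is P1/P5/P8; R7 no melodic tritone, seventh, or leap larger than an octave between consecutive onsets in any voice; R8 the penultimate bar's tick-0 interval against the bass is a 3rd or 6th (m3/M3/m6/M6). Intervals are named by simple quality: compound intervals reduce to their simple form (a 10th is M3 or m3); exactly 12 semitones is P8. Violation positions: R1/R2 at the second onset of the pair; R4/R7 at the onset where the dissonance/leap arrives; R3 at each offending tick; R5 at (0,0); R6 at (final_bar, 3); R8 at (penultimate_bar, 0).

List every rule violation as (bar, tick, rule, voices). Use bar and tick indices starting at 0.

(2, 2, R4, (0, 1))
(2, 3, R7, (1,))
(4, 0, R4, (0, 1))
(5, 0, R2, (0, 1))
(5, 0, R7, (1,))
(8, 0, R2, (0, 1))

bar 0: v0=A3 v1=A4 downbeat P8
bar 1: v0=G3 v1=E4 downbeat M6
bar 2: v0=B3 v1=G4 downbeat m6
bar 3: v0=C4 v1=G4 downbeat P5
bar 4: v0=D4 v1=E4 downbeat M2
bar 5: v0=E4 v1=E5 downbeat P8
bar 6: v0=E4 v1=G4 downbeat m3
bar 7: v0=G3 v1=E4 downbeat M6
bar 8: v0=A3 v1=A4 downbeat P8
  -> R4 @ bar 2 tick 2 v(0, 1): B3/F4 TT untreated
  -> R7 @ bar 2 tick 3 v(1,): F4->B4 leap 6st
  -> R4 @ bar 4 tick 0 v(0, 1): D4/E4 M2 untreated
  -> R2 @ bar 5 tick 0 v(0, 1): D4/F4 m3 -> E4/E5 P8 similar
  -> R7 @ bar 5 tick 0 v(1,): F4->E5 leap 11st
  -> R2 @ bar 8 tick 0 v(0, 1): G3/E4 M6 -> A3/A4 P8 similar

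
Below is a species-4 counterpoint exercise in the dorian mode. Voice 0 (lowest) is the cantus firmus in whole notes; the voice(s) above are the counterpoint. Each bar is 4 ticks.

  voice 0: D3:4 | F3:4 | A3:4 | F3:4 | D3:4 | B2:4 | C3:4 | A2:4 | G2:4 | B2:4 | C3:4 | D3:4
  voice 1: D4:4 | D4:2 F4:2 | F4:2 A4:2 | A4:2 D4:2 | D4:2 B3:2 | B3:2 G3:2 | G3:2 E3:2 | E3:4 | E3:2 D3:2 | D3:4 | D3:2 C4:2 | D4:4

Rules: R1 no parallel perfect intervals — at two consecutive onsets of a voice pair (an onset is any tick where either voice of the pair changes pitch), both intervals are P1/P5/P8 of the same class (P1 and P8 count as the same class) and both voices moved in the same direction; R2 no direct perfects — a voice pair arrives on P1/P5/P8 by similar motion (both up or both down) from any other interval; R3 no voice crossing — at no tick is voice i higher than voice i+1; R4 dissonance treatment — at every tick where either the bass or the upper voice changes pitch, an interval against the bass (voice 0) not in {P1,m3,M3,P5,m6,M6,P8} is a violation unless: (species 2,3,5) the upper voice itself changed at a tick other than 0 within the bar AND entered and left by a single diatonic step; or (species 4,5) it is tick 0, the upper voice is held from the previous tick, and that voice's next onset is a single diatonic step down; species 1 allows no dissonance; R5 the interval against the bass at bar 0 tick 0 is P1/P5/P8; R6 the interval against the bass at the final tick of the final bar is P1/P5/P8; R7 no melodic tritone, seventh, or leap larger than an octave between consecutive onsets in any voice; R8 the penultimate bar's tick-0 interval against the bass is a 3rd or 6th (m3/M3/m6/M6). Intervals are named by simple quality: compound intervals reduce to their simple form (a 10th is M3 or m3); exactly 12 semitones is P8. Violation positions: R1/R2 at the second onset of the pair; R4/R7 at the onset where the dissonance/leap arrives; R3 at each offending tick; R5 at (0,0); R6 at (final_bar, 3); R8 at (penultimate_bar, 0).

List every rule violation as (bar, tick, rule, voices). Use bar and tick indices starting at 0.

(10, 0, R4, (0, 1))
(10, 0, R8, (0, 1))
(10, 2, R7, (1,))
(11, 0, R1, (0, 1))

bar 0: v0=D3 v1=D4 downbeat P8
bar 1: v0=F3 v1=D4 downbeat M6
bar 2: v0=A3 v1=F4 downbeat m6
bar 3: v0=F3 v1=A4 downbeat M3
bar 4: v0=D3 v1=D4 downbeat P8
bar 5: v0=B2 v1=B3 downbeat P8
bar 6: v0=C3 v1=G3 downbeat P5
bar 7: v0=A2 v1=E3 downbeat P5
bar 8: v0=G2 v1=E3 downbeat M6
bar 9: v0=B2 v1=D3 downbeat m3
bar 10: v0=C3 v1=D3 downbeat M2
bar 11: v0=D3 v1=D4 downbeat P8
  -> R4 @ bar 10 tick 0 v(0, 1): C3/D3 M2 untreated
  -> R8 @ bar 10 tick 0 v(0, 1): penult M2 not 3rd/6th
  -> R7 @ bar 10 tick 2 v(1,): D3->C4 leap 10st
  -> R1 @ bar 11 tick 0 v(0, 1): C3/C4 P8 -> D3/D4 P8 similar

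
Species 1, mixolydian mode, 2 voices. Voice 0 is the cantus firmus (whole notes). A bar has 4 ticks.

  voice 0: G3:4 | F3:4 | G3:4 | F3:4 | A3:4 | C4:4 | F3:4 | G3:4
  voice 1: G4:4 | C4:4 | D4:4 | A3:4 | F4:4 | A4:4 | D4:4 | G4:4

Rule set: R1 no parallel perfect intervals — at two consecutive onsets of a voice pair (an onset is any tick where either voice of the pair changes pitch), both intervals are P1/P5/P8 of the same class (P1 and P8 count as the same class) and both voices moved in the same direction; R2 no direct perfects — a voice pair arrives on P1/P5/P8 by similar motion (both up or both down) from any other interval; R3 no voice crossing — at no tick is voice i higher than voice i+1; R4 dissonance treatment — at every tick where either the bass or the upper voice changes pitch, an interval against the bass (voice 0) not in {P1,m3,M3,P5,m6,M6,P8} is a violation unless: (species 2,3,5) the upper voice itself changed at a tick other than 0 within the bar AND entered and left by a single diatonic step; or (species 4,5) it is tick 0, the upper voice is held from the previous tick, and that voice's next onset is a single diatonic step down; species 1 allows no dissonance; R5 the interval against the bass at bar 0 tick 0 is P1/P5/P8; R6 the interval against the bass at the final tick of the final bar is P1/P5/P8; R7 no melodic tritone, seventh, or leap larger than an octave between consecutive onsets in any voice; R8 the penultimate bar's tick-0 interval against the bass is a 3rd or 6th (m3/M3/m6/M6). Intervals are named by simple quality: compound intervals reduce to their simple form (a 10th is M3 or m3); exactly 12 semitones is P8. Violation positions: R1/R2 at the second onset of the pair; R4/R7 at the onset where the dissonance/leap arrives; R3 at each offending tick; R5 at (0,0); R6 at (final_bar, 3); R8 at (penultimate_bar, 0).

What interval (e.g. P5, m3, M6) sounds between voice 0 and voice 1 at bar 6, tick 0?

voice 0=F3 voice 1=D4 -> M6

M6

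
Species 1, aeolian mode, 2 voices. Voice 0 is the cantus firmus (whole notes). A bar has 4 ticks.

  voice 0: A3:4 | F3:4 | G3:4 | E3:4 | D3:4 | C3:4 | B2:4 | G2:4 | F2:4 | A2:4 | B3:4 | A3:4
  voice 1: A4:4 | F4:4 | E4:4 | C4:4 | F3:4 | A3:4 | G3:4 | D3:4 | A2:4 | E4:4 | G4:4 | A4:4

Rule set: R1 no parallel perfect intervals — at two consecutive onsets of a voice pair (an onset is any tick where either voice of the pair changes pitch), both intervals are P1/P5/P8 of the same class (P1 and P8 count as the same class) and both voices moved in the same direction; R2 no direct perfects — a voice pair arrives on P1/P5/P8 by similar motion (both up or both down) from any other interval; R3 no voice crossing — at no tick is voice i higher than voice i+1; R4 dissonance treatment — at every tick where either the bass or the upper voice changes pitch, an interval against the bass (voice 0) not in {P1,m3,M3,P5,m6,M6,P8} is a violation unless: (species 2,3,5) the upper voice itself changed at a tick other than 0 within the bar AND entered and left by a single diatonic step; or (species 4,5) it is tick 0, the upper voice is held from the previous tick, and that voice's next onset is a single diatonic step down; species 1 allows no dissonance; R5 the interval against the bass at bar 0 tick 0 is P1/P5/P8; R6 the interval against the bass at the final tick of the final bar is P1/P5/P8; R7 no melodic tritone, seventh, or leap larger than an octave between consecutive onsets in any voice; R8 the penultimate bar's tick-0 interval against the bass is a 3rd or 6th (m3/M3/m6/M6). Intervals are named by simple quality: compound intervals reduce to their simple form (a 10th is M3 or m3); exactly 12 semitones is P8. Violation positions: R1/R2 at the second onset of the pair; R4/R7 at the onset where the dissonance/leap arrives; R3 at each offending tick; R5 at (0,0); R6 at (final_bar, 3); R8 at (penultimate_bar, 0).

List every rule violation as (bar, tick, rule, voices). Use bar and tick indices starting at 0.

bar 0: v0=A3 v1=A4 downbeat P8
bar 1: v0=F3 v1=F4 downbeat P8
bar 2: v0=G3 v1=E4 downbeat M6
bar 3: v0=E3 v1=C4 downbeat m6
bar 4: v0=D3 v1=F3 downbeat m3
bar 5: v0=C3 v1=A3 downbeat M6
bar 6: v0=B2 v1=G3 downbeat m6
bar 7: v0=G2 v1=D3 downbeat P5
bar 8: v0=F2 v1=A2 downbeat M3
bar 9: v0=A2 v1=E4 downbeat P5
bar 10: v0=B3 v1=G4 downbeat m6
bar 11: v0=A3 v1=A4 downbeat P8
  -> R1 @ bar 1 tick 0 v(0, 1): A3/A4 P8 -> F3/F4 P8 similar
  -> R2 @ bar 7 tick 0 v(0, 1): B2/G3 m6 -> G2/D3 P5 similar
  -> R2 @ bar 9 tick 0 v(0, 1): F2/A2 M3 -> A2/E4 P5 similar
  -> R7 @ bar 9 tick 0 v(1,): A2->E4 leap 19st
  -> R7 @ bar 10 tick 0 v(0,): A2->B3 leap 14st

(1, 0, R1, (0, 1))
(7, 0, R2, (0, 1))
(9, 0, R2, (0, 1))
(9, 0, R7, (1,))
(10, 0, R7, (0,))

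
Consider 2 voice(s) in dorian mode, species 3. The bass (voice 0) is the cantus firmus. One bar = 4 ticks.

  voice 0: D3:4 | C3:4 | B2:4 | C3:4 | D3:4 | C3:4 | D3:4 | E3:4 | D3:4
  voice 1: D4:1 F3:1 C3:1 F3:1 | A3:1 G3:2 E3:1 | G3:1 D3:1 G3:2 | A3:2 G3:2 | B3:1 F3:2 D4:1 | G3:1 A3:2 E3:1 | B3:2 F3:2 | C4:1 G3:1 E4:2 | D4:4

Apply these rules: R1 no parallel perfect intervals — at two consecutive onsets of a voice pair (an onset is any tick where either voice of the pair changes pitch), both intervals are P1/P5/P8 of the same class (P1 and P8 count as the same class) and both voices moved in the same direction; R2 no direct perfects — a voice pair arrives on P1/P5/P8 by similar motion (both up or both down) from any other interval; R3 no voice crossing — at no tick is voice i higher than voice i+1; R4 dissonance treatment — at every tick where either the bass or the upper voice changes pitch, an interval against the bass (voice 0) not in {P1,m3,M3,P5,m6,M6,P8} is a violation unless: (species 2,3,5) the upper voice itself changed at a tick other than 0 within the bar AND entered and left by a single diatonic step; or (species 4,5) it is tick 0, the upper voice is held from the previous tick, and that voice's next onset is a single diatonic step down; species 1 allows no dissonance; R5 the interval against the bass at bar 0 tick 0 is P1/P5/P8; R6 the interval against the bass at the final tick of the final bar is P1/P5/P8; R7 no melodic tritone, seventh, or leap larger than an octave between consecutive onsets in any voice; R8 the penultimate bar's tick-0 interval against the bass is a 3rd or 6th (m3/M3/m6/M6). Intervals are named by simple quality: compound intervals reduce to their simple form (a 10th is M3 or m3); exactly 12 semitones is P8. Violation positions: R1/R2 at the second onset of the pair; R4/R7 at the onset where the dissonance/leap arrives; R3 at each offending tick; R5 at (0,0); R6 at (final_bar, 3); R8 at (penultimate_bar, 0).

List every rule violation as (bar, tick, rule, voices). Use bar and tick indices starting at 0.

(0, 2, R3, (0, 1))
(0, 2, R4, (0, 1))
(4, 1, R7, (1,))
(5, 0, R2, (0, 1))
(6, 2, R7, (1,))
(8, 0, R1, (0, 1))

bar 0: v0=D3 v1=D4 downbeat P8
bar 1: v0=C3 v1=A3 downbeat M6
bar 2: v0=B2 v1=G3 downbeat m6
bar 3: v0=C3 v1=A3 downbeat M6
bar 4: v0=D3 v1=B3 downbeat M6
bar 5: v0=C3 v1=G3 downbeat P5
bar 6: v0=D3 v1=B3 downbeat M6
bar 7: v0=E3 v1=C4 downbeat m6
bar 8: v0=D3 v1=D4 downbeat P8
  -> R3 @ bar 0 tick 2 v(0, 1): D3 above C3
  -> R4 @ bar 0 tick 2 v(0, 1): D3/C3 M2 untreated
  -> R7 @ bar 4 tick 1 v(1,): B3->F3 leap 6st
  -> R2 @ bar 5 tick 0 v(0, 1): D3/D4 P8 -> C3/G3 P5 similar
  -> R7 @ bar 6 tick 2 v(1,): B3->F3 leap 6st
  -> R1 @ bar 8 tick 0 v(0, 1): E3/E4 P8 -> D3/D4 P8 similar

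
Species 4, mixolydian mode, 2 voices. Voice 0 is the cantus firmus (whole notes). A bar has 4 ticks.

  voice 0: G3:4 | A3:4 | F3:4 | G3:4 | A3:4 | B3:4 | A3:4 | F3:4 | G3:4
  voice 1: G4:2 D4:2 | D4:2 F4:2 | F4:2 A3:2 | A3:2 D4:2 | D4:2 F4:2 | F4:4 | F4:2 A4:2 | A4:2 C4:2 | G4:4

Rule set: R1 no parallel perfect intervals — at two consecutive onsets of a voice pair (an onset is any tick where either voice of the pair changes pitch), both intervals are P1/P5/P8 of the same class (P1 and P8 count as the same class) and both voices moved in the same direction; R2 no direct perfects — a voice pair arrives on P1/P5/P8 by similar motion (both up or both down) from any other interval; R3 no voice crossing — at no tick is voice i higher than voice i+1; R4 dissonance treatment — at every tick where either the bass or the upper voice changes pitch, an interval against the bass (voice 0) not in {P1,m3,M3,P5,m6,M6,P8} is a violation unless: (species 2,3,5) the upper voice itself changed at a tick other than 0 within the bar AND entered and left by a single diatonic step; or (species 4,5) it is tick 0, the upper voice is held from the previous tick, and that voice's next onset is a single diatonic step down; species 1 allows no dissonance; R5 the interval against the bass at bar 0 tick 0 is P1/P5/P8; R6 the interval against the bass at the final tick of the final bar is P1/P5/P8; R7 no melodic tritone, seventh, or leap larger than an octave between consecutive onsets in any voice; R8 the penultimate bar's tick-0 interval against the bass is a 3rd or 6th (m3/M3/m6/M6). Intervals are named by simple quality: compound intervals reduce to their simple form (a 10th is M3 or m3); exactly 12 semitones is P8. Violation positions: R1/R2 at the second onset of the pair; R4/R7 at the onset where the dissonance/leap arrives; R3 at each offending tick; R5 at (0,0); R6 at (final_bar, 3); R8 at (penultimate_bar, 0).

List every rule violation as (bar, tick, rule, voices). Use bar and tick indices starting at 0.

(1, 0, R4, (0, 1))
(3, 0, R4, (0, 1))
(4, 0, R4, (0, 1))
(5, 0, R4, (0, 1))
(8, 0, R2, (0, 1))

bar 0: v0=G3 v1=G4 downbeat P8
bar 1: v0=A3 v1=D4 downbeat P4
bar 2: v0=F3 v1=F4 downbeat P8
bar 3: v0=G3 v1=A3 downbeat M2
bar 4: v0=A3 v1=D4 downbeat P4
bar 5: v0=B3 v1=F4 downbeat TT
bar 6: v0=A3 v1=F4 downbeat m6
bar 7: v0=F3 v1=A4 downbeat M3
bar 8: v0=G3 v1=G4 downbeat P8
  -> R4 @ bar 1 tick 0 v(0, 1): A3/D4 P4 untreated
  -> R4 @ bar 3 tick 0 v(0, 1): G3/A3 M2 untreated
  -> R4 @ bar 4 tick 0 v(0, 1): A3/D4 P4 untreated
  -> R4 @ bar 5 tick 0 v(0, 1): B3/F4 TT untreated
  -> R2 @ bar 8 tick 0 v(0, 1): F3/C4 P5 -> G3/G4 P8 similar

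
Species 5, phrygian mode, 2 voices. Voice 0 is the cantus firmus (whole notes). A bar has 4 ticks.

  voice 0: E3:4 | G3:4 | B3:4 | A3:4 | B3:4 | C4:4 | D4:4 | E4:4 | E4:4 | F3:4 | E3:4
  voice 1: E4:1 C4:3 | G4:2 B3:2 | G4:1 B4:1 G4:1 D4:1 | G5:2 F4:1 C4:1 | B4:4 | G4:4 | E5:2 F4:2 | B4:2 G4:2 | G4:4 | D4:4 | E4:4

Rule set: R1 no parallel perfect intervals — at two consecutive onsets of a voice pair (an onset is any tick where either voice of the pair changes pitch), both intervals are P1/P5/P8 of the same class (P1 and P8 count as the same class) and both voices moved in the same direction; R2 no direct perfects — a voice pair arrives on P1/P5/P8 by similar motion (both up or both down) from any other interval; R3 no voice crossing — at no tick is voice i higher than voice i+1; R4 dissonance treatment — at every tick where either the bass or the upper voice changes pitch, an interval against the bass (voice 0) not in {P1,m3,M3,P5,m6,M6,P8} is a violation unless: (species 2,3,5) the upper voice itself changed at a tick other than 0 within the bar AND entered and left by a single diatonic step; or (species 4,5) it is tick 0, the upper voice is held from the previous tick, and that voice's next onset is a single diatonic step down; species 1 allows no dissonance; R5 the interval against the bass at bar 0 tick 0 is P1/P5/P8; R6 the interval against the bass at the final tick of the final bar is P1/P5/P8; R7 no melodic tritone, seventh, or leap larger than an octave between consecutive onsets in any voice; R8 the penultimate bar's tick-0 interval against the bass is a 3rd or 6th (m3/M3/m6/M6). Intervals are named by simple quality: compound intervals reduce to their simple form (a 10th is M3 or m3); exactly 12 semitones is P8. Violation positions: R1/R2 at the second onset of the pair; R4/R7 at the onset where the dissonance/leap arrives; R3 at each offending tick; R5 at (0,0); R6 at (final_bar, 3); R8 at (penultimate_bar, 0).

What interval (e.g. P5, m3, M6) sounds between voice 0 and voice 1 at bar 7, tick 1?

voice 0=E4 voice 1=B4 -> P5

P5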